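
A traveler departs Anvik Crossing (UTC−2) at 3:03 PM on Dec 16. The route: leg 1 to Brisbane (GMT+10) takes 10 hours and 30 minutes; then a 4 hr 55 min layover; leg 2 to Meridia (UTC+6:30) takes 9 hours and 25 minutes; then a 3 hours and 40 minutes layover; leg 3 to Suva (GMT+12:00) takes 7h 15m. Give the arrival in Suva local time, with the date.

Convert departure to UTC: 3:03 PM + 2:00 = 5:03 PM UTC on Dec 16.
Add 10 hours 30 minutes leg 1 → 3:33 AM UTC (Dec 17).
Add 4 hours and 55 minutes layover in Brisbane → 8:28 AM UTC.
Add 9 hours and 25 minutes leg 2 → 5:53 PM UTC.
Add 3 hours 40 minutes layover in Meridia → 9:33 PM UTC.
Add 7 hours and 15 minutes leg 3 → 4:48 AM UTC (Dec 18).
Suva is UTC+12:00, so local arrival = 4:48 AM + 12:00 = 4:48 PM on Dec 18.

4:48 PM on Dec 18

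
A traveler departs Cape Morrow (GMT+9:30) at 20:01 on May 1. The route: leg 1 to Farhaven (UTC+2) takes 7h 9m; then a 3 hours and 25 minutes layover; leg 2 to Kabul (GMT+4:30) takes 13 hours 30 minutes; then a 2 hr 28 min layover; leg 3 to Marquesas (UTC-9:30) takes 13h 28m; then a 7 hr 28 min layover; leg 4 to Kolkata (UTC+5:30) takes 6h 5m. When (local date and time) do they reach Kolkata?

Convert departure to UTC: 20:01 − 9:30 = 10:31 UTC on May 1.
Add 7 hours 9 minutes leg 1 → 17:40 UTC.
Add 3 hours 25 minutes layover in Farhaven → 21:05 UTC.
Add 13 hours 30 minutes leg 2 → 10:35 UTC (May 2).
Add 2 hours 28 minutes layover in Kabul → 13:03 UTC.
Add 13 hours and 28 minutes leg 3 → 02:31 UTC (May 3).
Add 7 hours 28 minutes layover in Marquesas → 09:59 UTC.
Add 6 hours 5 minutes leg 4 → 16:04 UTC.
Kolkata is UTC+5:30, so local arrival = 16:04 + 5:30 = 21:34 on May 3.

21:34 on May 3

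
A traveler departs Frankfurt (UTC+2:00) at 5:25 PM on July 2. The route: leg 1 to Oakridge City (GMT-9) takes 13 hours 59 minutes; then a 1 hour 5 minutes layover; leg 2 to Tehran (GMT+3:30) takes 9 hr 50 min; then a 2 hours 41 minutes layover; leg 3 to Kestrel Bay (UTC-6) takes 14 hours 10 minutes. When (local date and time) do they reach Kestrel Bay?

3:10 AM on July 4

Convert departure to UTC: 5:25 PM − 2:00 = 3:25 PM UTC on Jul 2.
Add 13 hours and 59 minutes leg 1 → 5:24 AM UTC (Jul 3).
Add 1 hour 5 minutes layover in Oakridge City → 6:29 AM UTC.
Add 9 hours and 50 minutes leg 2 → 4:19 PM UTC.
Add 2 hours 41 minutes layover in Tehran → 7:00 PM UTC.
Add 14 hours 10 minutes leg 3 → 9:10 AM UTC (Jul 4).
Kestrel Bay is UTC−6:00, so local arrival = 9:10 AM − 6:00 = 3:10 AM on Jul 4.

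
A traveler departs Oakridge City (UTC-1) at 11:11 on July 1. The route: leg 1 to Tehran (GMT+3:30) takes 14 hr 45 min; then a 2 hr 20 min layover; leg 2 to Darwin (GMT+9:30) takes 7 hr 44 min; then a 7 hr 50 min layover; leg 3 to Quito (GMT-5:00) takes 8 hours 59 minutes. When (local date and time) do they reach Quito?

00:49 on July 3

Convert departure to UTC: 11:11 + 1:00 = 12:11 UTC on Jul 1.
Add 14 hours 45 minutes leg 1 → 02:56 UTC (Jul 2).
Add 2 hours 20 minutes layover in Tehran → 05:16 UTC.
Add 7 hours and 44 minutes leg 2 → 13:00 UTC.
Add 7 hours 50 minutes layover in Darwin → 20:50 UTC.
Add 8 hours 59 minutes leg 3 → 05:49 UTC (Jul 3).
Quito is UTC−5:00, so local arrival = 05:49 − 5:00 = 00:49 on Jul 3.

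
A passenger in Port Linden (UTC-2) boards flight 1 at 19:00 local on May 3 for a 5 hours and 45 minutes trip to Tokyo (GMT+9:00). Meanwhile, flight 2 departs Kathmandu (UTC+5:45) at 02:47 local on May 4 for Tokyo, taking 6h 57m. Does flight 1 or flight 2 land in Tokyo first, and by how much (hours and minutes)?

Flight 1 in UTC: 19:00 + 2:00 = 21:00 on May 3.
+5 hours and 45 minutes → arrive 02:45 UTC on May 4.
Flight 2 in UTC: 02:47 − 5:45 = 21:02 on May 3.
+6 hours 57 minutes → arrive 03:59 UTC on May 4.
Flight 1 lands earlier by 1 hour 14 minutes.

the first, by 1 hour 14 minutes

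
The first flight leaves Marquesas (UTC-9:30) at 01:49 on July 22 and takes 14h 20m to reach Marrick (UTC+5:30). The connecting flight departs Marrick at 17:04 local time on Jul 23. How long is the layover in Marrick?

9 hours 55 minutes

Convert departure to UTC: 01:49 + 9:30 = 11:19 UTC on Jul 22.
Add 14 hours and 20 minutes flight time → 01:39 UTC (Jul 23).
Marrick is UTC+5:30, so local arrival = 01:39 + 5:30 = 07:09 on Jul 23.
Layover = 17:04 − 07:09 = 9 hours 55 minutes.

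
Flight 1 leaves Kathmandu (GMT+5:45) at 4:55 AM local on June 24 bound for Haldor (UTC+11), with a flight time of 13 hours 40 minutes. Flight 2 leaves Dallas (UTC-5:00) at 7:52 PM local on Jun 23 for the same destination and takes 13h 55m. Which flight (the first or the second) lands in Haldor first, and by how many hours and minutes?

Flight 1 in UTC: 4:55 AM − 5:45 = 11:10 PM on Jun 23.
+13 hours and 40 minutes → arrive 12:50 PM UTC on Jun 24.
Flight 2 in UTC: 7:52 PM + 5:00 = 12:52 AM on Jun 24.
+13 hours 55 minutes → arrive 2:47 PM UTC on Jun 24.
Flight 1 lands earlier by 1 hour 57 minutes.

the first, by 1 hour 57 minutes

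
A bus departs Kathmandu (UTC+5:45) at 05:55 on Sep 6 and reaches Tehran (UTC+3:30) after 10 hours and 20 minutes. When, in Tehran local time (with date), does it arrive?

14:00 on September 6

Convert departure to UTC: 05:55 − 5:45 = 00:10 UTC on Sep 6.
Add 10 hours and 20 minutes travel time → 10:30 UTC.
Tehran is UTC+3:30, so local arrival = 10:30 + 3:30 = 14:00 on Sep 6.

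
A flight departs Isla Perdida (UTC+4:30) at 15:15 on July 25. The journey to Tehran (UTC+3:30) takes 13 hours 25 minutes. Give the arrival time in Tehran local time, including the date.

Tehran is 1:00 behind Isla Perdida.
After 13 hours and 25 minutes it is 04:40 (Jul 26) in Isla Perdida.
Shift by the zone difference: 04:40 − 1:00 = 03:40 on Jul 26 in Tehran.

03:40 on July 26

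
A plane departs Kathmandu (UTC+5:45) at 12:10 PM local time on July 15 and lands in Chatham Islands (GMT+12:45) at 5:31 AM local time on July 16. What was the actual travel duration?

10 hours 21 minutes

Departure in UTC: 12:10 PM − 5:45 = 6:25 AM on Jul 15.
Arrival in UTC: 5:31 AM − 12:45 = 4:46 PM on Jul 15.
Elapsed = 4:46 PM − 6:25 AM = 10 hours 21 minutes.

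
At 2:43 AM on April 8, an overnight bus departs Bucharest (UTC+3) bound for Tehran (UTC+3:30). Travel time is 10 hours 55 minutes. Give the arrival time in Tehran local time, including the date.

Tehran is 0:30 ahead of Bucharest.
After 10 hours 55 minutes it is 1:38 PM in Bucharest.
Shift by the zone difference: 1:38 PM + 0:30 = 2:08 PM on Apr 8 in Tehran.

2:08 PM on April 8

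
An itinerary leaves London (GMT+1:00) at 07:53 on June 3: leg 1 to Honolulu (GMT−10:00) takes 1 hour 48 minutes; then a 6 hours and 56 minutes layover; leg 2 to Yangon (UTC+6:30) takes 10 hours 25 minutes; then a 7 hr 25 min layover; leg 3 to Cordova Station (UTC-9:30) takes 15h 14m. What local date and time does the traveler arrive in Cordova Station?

Convert departure to UTC: 07:53 − 1:00 = 06:53 UTC on Jun 3.
Add 1 hour 48 minutes leg 1 → 08:41 UTC.
Add 6 hours and 56 minutes layover in Honolulu → 15:37 UTC.
Add 10 hours and 25 minutes leg 2 → 02:02 UTC (Jun 4).
Add 7 hours and 25 minutes layover in Yangon → 09:27 UTC.
Add 15 hours and 14 minutes leg 3 → 00:41 UTC (Jun 5).
Cordova Station is UTC−9:30, so local arrival = 00:41 − 9:30 = 15:11 on Jun 4.

15:11 on June 4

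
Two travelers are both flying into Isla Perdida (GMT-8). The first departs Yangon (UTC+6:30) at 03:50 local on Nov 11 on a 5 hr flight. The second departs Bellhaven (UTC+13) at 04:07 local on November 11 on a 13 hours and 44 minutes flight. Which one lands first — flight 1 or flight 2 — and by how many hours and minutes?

the first, by 2 hours 31 minutes

Flight 1 in UTC: 03:50 − 6:30 = 21:20 on Nov 10.
+5 hours → arrive 02:20 UTC on Nov 11.
Flight 2 in UTC: 04:07 − 13:00 = 15:07 on Nov 10.
+13 hours 44 minutes → arrive 04:51 UTC on Nov 11.
Flight 1 lands earlier by 2 hours 31 minutes.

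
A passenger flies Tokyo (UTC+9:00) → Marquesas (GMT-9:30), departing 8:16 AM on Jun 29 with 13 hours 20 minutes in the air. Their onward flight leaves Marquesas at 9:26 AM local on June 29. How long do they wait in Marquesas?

6 hours 20 minutes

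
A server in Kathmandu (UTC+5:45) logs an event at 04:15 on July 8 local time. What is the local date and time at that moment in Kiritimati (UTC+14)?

Kiritimati is 8:15 ahead of Kathmandu.
Shift by the zone difference: 04:15 + 8:15 = 12:30 on Jul 8 in Kiritimati.

12:30 on Jul 8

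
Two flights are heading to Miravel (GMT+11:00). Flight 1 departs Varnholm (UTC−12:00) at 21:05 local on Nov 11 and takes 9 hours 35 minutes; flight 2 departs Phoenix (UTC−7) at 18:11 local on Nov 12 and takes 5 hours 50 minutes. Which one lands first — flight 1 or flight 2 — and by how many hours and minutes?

the first, by 12 hours 21 minutes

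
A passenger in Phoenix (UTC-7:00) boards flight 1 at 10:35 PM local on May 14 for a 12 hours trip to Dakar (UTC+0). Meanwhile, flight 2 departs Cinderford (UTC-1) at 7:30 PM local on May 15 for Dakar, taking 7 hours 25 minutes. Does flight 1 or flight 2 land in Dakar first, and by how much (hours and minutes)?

the first, by 10 hours 20 minutes

Flight 1 in UTC: 10:35 PM + 7:00 = 5:35 AM on May 15.
+12 hours → arrive 5:35 PM UTC on May 15.
Flight 2 in UTC: 7:30 PM + 1:00 = 8:30 PM on May 15.
+7 hours and 25 minutes → arrive 3:55 AM UTC on May 16.
Flight 1 lands earlier by 10 hours 20 minutes.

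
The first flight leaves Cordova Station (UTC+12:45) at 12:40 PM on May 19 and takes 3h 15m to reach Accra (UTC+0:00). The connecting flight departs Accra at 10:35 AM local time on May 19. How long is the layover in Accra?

Convert departure to UTC: 12:40 PM − 12:45 = 11:55 PM UTC on May 18.
Add 3 hours and 15 minutes flight time → 3:10 AM UTC (May 19).
Accra is UTC+0, so local arrival is the same: 3:10 AM on May 19.
Layover = 10:35 AM − 3:10 AM = 7 hours 25 minutes.

7 hours 25 minutes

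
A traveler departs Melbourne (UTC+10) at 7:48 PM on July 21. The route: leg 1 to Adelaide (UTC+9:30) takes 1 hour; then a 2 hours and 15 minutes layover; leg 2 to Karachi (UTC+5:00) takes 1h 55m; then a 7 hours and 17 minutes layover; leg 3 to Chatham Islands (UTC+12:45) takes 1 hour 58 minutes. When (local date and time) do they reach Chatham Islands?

12:58 PM on July 22

Convert departure to UTC: 7:48 PM − 10:00 = 9:48 AM UTC on Jul 21.
Add 1 hour leg 1 → 10:48 AM UTC.
Add 2 hours and 15 minutes layover in Adelaide → 1:03 PM UTC.
Add 1 hour 55 minutes leg 2 → 2:58 PM UTC.
Add 7 hours and 17 minutes layover in Karachi → 10:15 PM UTC.
Add 1 hour and 58 minutes leg 3 → 12:13 AM UTC (Jul 22).
Chatham Islands is UTC+12:45, so local arrival = 12:13 AM + 12:45 = 12:58 PM on Jul 22.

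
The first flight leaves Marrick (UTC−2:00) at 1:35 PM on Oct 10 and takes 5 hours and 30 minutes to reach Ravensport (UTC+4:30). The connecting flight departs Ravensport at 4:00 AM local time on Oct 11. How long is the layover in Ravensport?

Convert departure to UTC: 1:35 PM + 2:00 = 3:35 PM UTC on Oct 10.
Add 5 hours and 30 minutes flight time → 9:05 PM UTC.
Ravensport is UTC+4:30, so local arrival = 9:05 PM + 4:30 = 1:35 AM on Oct 11.
Layover = 4:00 AM − 1:35 AM = 2 hours 25 minutes.

2 hours 25 minutes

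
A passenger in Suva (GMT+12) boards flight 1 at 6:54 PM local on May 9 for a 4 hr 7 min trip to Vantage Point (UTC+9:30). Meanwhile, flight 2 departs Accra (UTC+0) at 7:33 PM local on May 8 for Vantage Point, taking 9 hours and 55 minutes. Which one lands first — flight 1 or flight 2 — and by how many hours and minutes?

the second, by 5 hours 33 minutes

Flight 1 in UTC: 6:54 PM − 12:00 = 6:54 AM on May 9.
+4 hours and 7 minutes → arrive 11:01 AM UTC on May 9.
Flight 2 departs at 7:33 PM UTC (May 8).
+9 hours and 55 minutes → arrive 5:28 AM UTC on May 9.
Flight 2 lands earlier by 5 hours 33 minutes.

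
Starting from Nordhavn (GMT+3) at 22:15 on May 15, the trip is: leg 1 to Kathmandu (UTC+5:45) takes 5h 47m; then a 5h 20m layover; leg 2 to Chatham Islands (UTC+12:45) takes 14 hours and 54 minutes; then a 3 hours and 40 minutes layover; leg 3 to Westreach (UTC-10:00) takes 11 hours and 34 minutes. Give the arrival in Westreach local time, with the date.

02:30 on May 17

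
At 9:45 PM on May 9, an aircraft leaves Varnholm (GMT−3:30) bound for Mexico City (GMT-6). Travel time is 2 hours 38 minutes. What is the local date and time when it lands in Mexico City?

9:53 PM on May 9

Convert departure to UTC: 9:45 PM + 3:30 = 1:15 AM UTC on May 10.
Add 2 hours and 38 minutes travel time → 3:53 AM UTC.
Mexico City is UTC−6:00, so local arrival = 3:53 AM − 6:00 = 9:53 PM on May 9.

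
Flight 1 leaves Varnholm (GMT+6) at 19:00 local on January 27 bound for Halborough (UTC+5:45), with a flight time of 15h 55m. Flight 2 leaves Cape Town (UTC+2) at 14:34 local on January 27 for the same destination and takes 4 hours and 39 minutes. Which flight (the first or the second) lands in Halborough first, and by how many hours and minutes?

Flight 1 in UTC: 19:00 − 6:00 = 13:00 on Jan 27.
+15 hours 55 minutes → arrive 04:55 UTC on Jan 28.
Flight 2 in UTC: 14:34 − 2:00 = 12:34 on Jan 27.
+4 hours 39 minutes → arrive 17:13 UTC on Jan 27.
Flight 2 lands earlier by 11 hours 42 minutes.

the second, by 11 hours 42 minutes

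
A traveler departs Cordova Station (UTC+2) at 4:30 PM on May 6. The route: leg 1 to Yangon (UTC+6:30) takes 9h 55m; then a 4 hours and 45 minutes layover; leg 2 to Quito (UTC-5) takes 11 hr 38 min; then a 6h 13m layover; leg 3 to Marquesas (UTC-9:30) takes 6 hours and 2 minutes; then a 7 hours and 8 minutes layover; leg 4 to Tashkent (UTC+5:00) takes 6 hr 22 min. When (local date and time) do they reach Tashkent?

Convert departure to UTC: 4:30 PM − 2:00 = 2:30 PM UTC on May 6.
Add 9 hours and 55 minutes leg 1 → 12:25 AM UTC (May 7).
Add 4 hours and 45 minutes layover in Yangon → 5:10 AM UTC.
Add 11 hours 38 minutes leg 2 → 4:48 PM UTC.
Add 6 hours and 13 minutes layover in Quito → 11:01 PM UTC.
Add 6 hours and 2 minutes leg 3 → 5:03 AM UTC (May 8).
Add 7 hours and 8 minutes layover in Marquesas → 12:11 PM UTC.
Add 6 hours 22 minutes leg 4 → 6:33 PM UTC.
Tashkent is UTC+5:00, so local arrival = 6:33 PM + 5:00 = 11:33 PM on May 8.

11:33 PM on May 8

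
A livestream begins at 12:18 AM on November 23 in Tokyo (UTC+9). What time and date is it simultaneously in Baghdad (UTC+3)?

6:18 PM on November 22

Baghdad is 6:00 behind Tokyo.
Shift by the zone difference: 12:18 AM − 6:00 = 6:18 PM on Nov 22 in Baghdad.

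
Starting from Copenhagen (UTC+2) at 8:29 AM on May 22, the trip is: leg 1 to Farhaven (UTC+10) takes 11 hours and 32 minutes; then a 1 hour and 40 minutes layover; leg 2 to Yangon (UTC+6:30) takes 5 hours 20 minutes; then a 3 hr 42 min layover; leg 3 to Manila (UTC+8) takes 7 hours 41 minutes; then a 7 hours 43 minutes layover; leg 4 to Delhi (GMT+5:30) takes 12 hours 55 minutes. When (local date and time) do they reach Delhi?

2:32 PM on May 24

Convert departure to UTC: 8:29 AM − 2:00 = 6:29 AM UTC on May 22.
Add 11 hours and 32 minutes leg 1 → 6:01 PM UTC.
Add 1 hour and 40 minutes layover in Farhaven → 7:41 PM UTC.
Add 5 hours and 20 minutes leg 2 → 1:01 AM UTC (May 23).
Add 3 hours and 42 minutes layover in Yangon → 4:43 AM UTC.
Add 7 hours and 41 minutes leg 3 → 12:24 PM UTC.
Add 7 hours 43 minutes layover in Manila → 8:07 PM UTC.
Add 12 hours 55 minutes leg 4 → 9:02 AM UTC (May 24).
Delhi is UTC+5:30, so local arrival = 9:02 AM + 5:30 = 2:32 PM on May 24.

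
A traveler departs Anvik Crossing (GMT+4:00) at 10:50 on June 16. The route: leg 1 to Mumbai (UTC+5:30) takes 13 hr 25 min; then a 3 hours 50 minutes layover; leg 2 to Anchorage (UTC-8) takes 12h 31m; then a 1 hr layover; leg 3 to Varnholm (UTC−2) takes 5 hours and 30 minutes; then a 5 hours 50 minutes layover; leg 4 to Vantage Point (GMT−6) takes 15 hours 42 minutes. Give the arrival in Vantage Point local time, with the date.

10:38 on Jun 18

Convert departure to UTC: 10:50 − 4:00 = 06:50 UTC on Jun 16.
Add 13 hours 25 minutes leg 1 → 20:15 UTC.
Add 3 hours and 50 minutes layover in Mumbai → 00:05 UTC (Jun 17).
Add 12 hours and 31 minutes leg 2 → 12:36 UTC.
Add 1 hour layover in Anchorage → 13:36 UTC.
Add 5 hours 30 minutes leg 3 → 19:06 UTC.
Add 5 hours 50 minutes layover in Varnholm → 00:56 UTC (Jun 18).
Add 15 hours and 42 minutes leg 4 → 16:38 UTC.
Vantage Point is UTC−6:00, so local arrival = 16:38 − 6:00 = 10:38 on Jun 18.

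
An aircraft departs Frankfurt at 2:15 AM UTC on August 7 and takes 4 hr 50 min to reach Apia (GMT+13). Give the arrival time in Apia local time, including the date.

8:05 PM on August 7

Departure is given in UTC: 2:15 AM on Aug 7.
Add 4 hours and 50 minutes → 7:05 AM UTC.
Apia is UTC+13:00: 7:05 AM + 13:00 = 8:05 PM on Aug 7.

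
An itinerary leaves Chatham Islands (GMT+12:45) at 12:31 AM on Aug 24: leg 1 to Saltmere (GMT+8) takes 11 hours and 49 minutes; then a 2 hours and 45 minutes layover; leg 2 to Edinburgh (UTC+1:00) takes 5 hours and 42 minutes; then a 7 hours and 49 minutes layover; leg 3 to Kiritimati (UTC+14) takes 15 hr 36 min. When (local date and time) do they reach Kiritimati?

Convert departure to UTC: 12:31 AM − 12:45 = 11:46 AM UTC on Aug 23.
Add 11 hours and 49 minutes leg 1 → 11:35 PM UTC.
Add 2 hours and 45 minutes layover in Saltmere → 2:20 AM UTC (Aug 24).
Add 5 hours and 42 minutes leg 2 → 8:02 AM UTC.
Add 7 hours and 49 minutes layover in Edinburgh → 3:51 PM UTC.
Add 15 hours and 36 minutes leg 3 → 7:27 AM UTC (Aug 25).
Kiritimati is UTC+14:00, so local arrival = 7:27 AM + 14:00 = 9:27 PM on Aug 25.

9:27 PM on August 25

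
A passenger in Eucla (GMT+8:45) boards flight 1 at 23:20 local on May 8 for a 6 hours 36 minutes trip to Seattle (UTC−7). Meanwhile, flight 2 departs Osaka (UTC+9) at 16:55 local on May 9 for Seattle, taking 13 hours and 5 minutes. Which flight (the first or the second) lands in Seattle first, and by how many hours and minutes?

the first, by 23 hours 49 minutes

Flight 1 in UTC: 23:20 − 8:45 = 14:35 on May 8.
+6 hours 36 minutes → arrive 21:11 UTC on May 8.
Flight 2 in UTC: 16:55 − 9:00 = 07:55 on May 9.
+13 hours 5 minutes → arrive 21:00 UTC on May 9.
Flight 1 lands earlier by 23 hours 49 minutes.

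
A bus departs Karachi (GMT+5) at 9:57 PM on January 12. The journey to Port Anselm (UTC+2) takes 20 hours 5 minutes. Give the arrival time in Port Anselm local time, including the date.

3:02 PM on Jan 13

Convert departure to UTC: 9:57 PM − 5:00 = 4:57 PM UTC on Jan 12.
Add 20 hours 5 minutes travel time → 1:02 PM UTC (Jan 13).
Port Anselm is UTC+2:00, so local arrival = 1:02 PM + 2:00 = 3:02 PM on Jan 13.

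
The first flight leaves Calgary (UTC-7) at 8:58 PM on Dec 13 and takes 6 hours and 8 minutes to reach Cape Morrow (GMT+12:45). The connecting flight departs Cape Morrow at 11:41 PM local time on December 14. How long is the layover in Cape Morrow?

50 minutes

Convert departure to UTC: 8:58 PM + 7:00 = 3:58 AM UTC on Dec 14.
Add 6 hours and 8 minutes flight time → 10:06 AM UTC.
Cape Morrow is UTC+12:45, so local arrival = 10:06 AM + 12:45 = 10:51 PM on Dec 14.
Layover = 11:41 PM − 10:51 PM = 50 minutes.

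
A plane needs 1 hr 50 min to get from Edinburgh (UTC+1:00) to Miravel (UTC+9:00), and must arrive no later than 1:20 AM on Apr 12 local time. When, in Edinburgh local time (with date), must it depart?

3:30 PM on April 11

Target arrival in UTC: 1:20 AM − 9:00 = 4:20 PM on Apr 11.
Subtract 1 hour and 50 minutes → departure 2:30 PM UTC on Apr 11.
Edinburgh is UTC+1:00: 2:30 PM + 1:00 = 3:30 PM on Apr 11.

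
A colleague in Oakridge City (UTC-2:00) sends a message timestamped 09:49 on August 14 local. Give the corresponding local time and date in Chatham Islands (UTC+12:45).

Chatham Islands is 14:45 ahead of Oakridge City.
Shift by the zone difference: 09:49 + 14:45 = 00:34 on Aug 15 in Chatham Islands.

00:34 on Aug 15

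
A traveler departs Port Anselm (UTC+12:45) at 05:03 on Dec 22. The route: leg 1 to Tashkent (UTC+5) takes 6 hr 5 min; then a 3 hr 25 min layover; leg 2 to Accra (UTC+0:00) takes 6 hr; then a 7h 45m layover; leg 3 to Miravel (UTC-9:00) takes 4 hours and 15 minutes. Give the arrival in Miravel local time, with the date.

10:48 on Dec 22

Convert departure to UTC: 05:03 − 12:45 = 16:18 UTC on Dec 21.
Add 6 hours 5 minutes leg 1 → 22:23 UTC.
Add 3 hours 25 minutes layover in Tashkent → 01:48 UTC (Dec 22).
Add 6 hours leg 2 → 07:48 UTC.
Add 7 hours 45 minutes layover in Accra → 15:33 UTC.
Add 4 hours and 15 minutes leg 3 → 19:48 UTC.
Miravel is UTC−9:00, so local arrival = 19:48 − 9:00 = 10:48 on Dec 22.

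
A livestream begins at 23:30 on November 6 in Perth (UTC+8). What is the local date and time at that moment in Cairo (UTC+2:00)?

In UTC: 23:30 − 8:00 = 15:30 on Nov 6.
Cairo is UTC+2:00: 15:30 + 2:00 = 17:30 on Nov 6.

17:30 on November 6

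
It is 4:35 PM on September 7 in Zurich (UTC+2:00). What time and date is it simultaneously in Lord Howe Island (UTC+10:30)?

Lord Howe Island is 8:30 ahead of Zurich.
Shift by the zone difference: 4:35 PM + 8:30 = 1:05 AM on Sep 8 in Lord Howe Island.

1:05 AM on September 8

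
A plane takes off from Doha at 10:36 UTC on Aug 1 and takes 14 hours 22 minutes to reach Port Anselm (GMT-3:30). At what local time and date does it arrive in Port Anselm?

Departure is given in UTC: 10:36 on Aug 1.
Add 14 hours 22 minutes → 00:58 UTC (Aug 2).
Port Anselm is UTC−3:30: 00:58 − 3:30 = 21:28 on Aug 1.

21:28 on Aug 1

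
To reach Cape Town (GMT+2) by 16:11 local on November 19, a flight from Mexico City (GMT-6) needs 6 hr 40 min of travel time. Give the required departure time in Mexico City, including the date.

01:31 on November 19

Target arrival in UTC: 16:11 − 2:00 = 14:11 on Nov 19.
Subtract 6 hours 40 minutes → departure 07:31 UTC on Nov 19.
Mexico City is UTC−6:00: 07:31 − 6:00 = 01:31 on Nov 19.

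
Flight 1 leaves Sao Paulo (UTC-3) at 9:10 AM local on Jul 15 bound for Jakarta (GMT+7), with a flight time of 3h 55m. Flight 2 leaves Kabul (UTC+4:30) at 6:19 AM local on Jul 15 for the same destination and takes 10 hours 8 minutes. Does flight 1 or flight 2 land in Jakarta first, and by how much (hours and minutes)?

the second, by 4 hours 8 minutes

Flight 1 in UTC: 9:10 AM + 3:00 = 12:10 PM on Jul 15.
+3 hours 55 minutes → arrive 4:05 PM UTC on Jul 15.
Flight 2 in UTC: 6:19 AM − 4:30 = 1:49 AM on Jul 15.
+10 hours and 8 minutes → arrive 11:57 AM UTC on Jul 15.
Flight 2 lands earlier by 4 hours 8 minutes.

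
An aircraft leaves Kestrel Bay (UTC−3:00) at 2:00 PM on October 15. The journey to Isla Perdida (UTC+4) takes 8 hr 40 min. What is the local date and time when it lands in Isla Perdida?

5:40 AM on Oct 16

Convert departure to UTC: 2:00 PM + 3:00 = 5:00 PM UTC on Oct 15.
Add 8 hours 40 minutes travel time → 1:40 AM UTC (Oct 16).
Isla Perdida is UTC+4:00, so local arrival = 1:40 AM + 4:00 = 5:40 AM on Oct 16.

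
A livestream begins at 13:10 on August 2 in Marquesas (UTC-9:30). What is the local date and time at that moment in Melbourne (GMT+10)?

Melbourne is 19:30 ahead of Marquesas.
Shift by the zone difference: 13:10 + 19:30 = 08:40 on Aug 3 in Melbourne.

08:40 on Aug 3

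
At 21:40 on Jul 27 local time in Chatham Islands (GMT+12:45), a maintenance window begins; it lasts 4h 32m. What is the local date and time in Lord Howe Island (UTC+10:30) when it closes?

Convert start to UTC: 21:40 − 12:45 = 08:55 UTC on Jul 27.
Add 4 hours 32 minutes duration → 13:27 UTC.
Lord Howe Island is UTC+10:30, so local end time = 13:27 + 10:30 = 23:57 on Jul 27.

23:57 on July 27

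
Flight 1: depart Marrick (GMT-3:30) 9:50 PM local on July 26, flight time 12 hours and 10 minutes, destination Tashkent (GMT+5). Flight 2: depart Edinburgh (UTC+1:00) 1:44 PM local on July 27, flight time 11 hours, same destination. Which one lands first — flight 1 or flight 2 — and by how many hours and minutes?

the first, by 10 hours 14 minutes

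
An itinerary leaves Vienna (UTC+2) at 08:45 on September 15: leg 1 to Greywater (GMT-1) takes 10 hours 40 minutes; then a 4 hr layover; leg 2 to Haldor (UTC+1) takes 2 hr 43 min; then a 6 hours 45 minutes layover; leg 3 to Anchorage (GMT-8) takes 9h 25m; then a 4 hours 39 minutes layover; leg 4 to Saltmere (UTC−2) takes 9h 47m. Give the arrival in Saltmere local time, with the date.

04:44 on September 17

Convert departure to UTC: 08:45 − 2:00 = 06:45 UTC on Sep 15.
Add 10 hours and 40 minutes leg 1 → 17:25 UTC.
Add 4 hours layover in Greywater → 21:25 UTC.
Add 2 hours 43 minutes leg 2 → 00:08 UTC (Sep 16).
Add 6 hours 45 minutes layover in Haldor → 06:53 UTC.
Add 9 hours and 25 minutes leg 3 → 16:18 UTC.
Add 4 hours and 39 minutes layover in Anchorage → 20:57 UTC.
Add 9 hours 47 minutes leg 4 → 06:44 UTC (Sep 17).
Saltmere is UTC−2:00, so local arrival = 06:44 − 2:00 = 04:44 on Sep 17.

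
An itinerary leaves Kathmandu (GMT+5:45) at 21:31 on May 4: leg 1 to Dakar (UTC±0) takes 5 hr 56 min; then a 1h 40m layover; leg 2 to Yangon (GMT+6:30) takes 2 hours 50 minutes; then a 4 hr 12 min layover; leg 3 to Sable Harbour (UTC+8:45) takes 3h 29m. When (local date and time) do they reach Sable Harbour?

Convert departure to UTC: 21:31 − 5:45 = 15:46 UTC on May 4.
Add 5 hours 56 minutes leg 1 → 21:42 UTC.
Add 1 hour and 40 minutes layover in Dakar → 23:22 UTC.
Add 2 hours 50 minutes leg 2 → 02:12 UTC (May 5).
Add 4 hours 12 minutes layover in Yangon → 06:24 UTC.
Add 3 hours 29 minutes leg 3 → 09:53 UTC.
Sable Harbour is UTC+8:45, so local arrival = 09:53 + 8:45 = 18:38 on May 5.

18:38 on May 5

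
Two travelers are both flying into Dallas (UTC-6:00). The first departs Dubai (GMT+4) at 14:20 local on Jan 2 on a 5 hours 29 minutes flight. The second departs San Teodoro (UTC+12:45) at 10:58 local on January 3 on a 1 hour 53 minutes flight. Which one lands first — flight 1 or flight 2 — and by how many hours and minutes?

Flight 1 in UTC: 14:20 − 4:00 = 10:20 on Jan 2.
+5 hours and 29 minutes → arrive 15:49 UTC on Jan 2.
Flight 2 in UTC: 10:58 − 12:45 = 22:13 on Jan 2.
+1 hour 53 minutes → arrive 00:06 UTC on Jan 3.
Flight 1 lands earlier by 8 hours 17 minutes.

the first, by 8 hours 17 minutes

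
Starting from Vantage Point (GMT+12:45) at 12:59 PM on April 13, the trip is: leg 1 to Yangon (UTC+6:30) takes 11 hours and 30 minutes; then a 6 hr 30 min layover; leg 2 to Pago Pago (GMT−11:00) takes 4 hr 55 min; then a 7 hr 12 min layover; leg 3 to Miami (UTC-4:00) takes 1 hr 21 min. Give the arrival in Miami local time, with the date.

3:42 AM on April 14

Convert departure to UTC: 12:59 PM − 12:45 = 12:14 AM UTC on Apr 13.
Add 11 hours 30 minutes leg 1 → 11:44 AM UTC.
Add 6 hours 30 minutes layover in Yangon → 6:14 PM UTC.
Add 4 hours and 55 minutes leg 2 → 11:09 PM UTC.
Add 7 hours 12 minutes layover in Pago Pago → 6:21 AM UTC (Apr 14).
Add 1 hour and 21 minutes leg 3 → 7:42 AM UTC.
Miami is UTC−4:00, so local arrival = 7:42 AM − 4:00 = 3:42 AM on Apr 14.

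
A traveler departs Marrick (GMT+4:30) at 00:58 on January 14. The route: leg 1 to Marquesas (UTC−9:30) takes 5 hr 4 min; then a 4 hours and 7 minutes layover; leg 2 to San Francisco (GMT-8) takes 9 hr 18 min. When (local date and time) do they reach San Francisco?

Convert departure to UTC: 00:58 − 4:30 = 20:28 UTC on Jan 13.
Add 5 hours and 4 minutes leg 1 → 01:32 UTC (Jan 14).
Add 4 hours and 7 minutes layover in Marquesas → 05:39 UTC.
Add 9 hours 18 minutes leg 2 → 14:57 UTC.
San Francisco is UTC−8:00, so local arrival = 14:57 − 8:00 = 06:57 on Jan 14.

06:57 on Jan 14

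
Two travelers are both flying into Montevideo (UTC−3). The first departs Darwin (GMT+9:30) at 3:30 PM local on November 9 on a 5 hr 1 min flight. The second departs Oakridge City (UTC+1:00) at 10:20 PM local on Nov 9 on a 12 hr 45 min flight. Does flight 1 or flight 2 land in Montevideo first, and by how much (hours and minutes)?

Flight 1 in UTC: 3:30 PM − 9:30 = 6:00 AM on Nov 9.
+5 hours 1 minute → arrive 11:01 AM UTC on Nov 9.
Flight 2 in UTC: 10:20 PM − 1:00 = 9:20 PM on Nov 9.
+12 hours and 45 minutes → arrive 10:05 AM UTC on Nov 10.
Flight 1 lands earlier by 23 hours 4 minutes.

the first, by 23 hours 4 minutes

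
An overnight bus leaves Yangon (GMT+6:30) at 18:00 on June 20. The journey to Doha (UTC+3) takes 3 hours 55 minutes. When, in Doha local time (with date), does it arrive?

18:25 on June 20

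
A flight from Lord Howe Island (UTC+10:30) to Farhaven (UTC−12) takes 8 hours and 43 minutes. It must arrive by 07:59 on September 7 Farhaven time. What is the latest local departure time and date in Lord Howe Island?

21:46 on September 7

Target arrival in UTC: 07:59 + 12:00 = 19:59 on Sep 7.
Subtract 8 hours and 43 minutes → departure 11:16 UTC on Sep 7.
Lord Howe Island is UTC+10:30: 11:16 + 10:30 = 21:46 on Sep 7.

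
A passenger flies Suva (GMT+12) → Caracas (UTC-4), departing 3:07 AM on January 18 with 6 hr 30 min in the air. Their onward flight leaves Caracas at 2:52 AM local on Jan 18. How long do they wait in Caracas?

Convert departure to UTC: 3:07 AM − 12:00 = 3:07 PM UTC on Jan 17.
Add 6 hours 30 minutes flight time → 9:37 PM UTC.
Caracas is UTC−4:00, so local arrival = 9:37 PM − 4:00 = 5:37 PM on Jan 17.
Layover = 2:52 AM − 5:37 PM (+1 day) = 9 hours 15 minutes.

9 hours 15 minutes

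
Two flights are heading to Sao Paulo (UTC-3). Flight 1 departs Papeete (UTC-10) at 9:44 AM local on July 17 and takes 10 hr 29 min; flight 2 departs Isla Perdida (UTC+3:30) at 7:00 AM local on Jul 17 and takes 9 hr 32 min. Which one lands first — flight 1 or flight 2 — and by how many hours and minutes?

Flight 1 in UTC: 9:44 AM + 10:00 = 7:44 PM on Jul 17.
+10 hours and 29 minutes → arrive 6:13 AM UTC on Jul 18.
Flight 2 in UTC: 7:00 AM − 3:30 = 3:30 AM on Jul 17.
+9 hours 32 minutes → arrive 1:02 PM UTC on Jul 17.
Flight 2 lands earlier by 17 hours 11 minutes.

the second, by 17 hours 11 minutes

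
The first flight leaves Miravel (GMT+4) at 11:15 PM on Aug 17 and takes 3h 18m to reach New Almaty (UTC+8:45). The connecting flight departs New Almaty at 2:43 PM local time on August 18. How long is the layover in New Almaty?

7 hours 25 minutes

Convert departure to UTC: 11:15 PM − 4:00 = 7:15 PM UTC on Aug 17.
Add 3 hours 18 minutes flight time → 10:33 PM UTC.
New Almaty is UTC+8:45, so local arrival = 10:33 PM + 8:45 = 7:18 AM on Aug 18.
Layover = 2:43 PM − 7:18 AM = 7 hours 25 minutes.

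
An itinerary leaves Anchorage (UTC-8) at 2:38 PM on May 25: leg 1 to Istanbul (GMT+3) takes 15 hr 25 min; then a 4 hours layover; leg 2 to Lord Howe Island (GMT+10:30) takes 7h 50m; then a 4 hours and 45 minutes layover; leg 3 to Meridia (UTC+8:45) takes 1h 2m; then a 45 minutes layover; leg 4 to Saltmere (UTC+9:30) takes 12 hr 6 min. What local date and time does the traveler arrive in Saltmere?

Convert departure to UTC: 2:38 PM + 8:00 = 10:38 PM UTC on May 25.
Add 15 hours and 25 minutes leg 1 → 2:03 PM UTC (May 26).
Add 4 hours layover in Istanbul → 6:03 PM UTC.
Add 7 hours and 50 minutes leg 2 → 1:53 AM UTC (May 27).
Add 4 hours and 45 minutes layover in Lord Howe Island → 6:38 AM UTC.
Add 1 hour and 2 minutes leg 3 → 7:40 AM UTC.
Add 45 minutes layover in Meridia → 8:25 AM UTC.
Add 12 hours and 6 minutes leg 4 → 8:31 PM UTC.
Saltmere is UTC+9:30, so local arrival = 8:31 PM + 9:30 = 6:01 AM on May 28.

6:01 AM on May 28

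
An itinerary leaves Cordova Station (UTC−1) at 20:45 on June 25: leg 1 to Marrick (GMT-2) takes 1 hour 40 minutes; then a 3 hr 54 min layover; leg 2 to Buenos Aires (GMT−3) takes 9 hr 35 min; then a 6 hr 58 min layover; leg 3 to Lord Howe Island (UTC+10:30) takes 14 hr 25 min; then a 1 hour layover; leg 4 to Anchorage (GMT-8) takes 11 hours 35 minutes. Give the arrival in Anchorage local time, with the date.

14:52 on Jun 27

Convert departure to UTC: 20:45 + 1:00 = 21:45 UTC on Jun 25.
Add 1 hour 40 minutes leg 1 → 23:25 UTC.
Add 3 hours and 54 minutes layover in Marrick → 03:19 UTC (Jun 26).
Add 9 hours 35 minutes leg 2 → 12:54 UTC.
Add 6 hours and 58 minutes layover in Buenos Aires → 19:52 UTC.
Add 14 hours 25 minutes leg 3 → 10:17 UTC (Jun 27).
Add 1 hour layover in Lord Howe Island → 11:17 UTC.
Add 11 hours 35 minutes leg 4 → 22:52 UTC.
Anchorage is UTC−8:00, so local arrival = 22:52 − 8:00 = 14:52 on Jun 27.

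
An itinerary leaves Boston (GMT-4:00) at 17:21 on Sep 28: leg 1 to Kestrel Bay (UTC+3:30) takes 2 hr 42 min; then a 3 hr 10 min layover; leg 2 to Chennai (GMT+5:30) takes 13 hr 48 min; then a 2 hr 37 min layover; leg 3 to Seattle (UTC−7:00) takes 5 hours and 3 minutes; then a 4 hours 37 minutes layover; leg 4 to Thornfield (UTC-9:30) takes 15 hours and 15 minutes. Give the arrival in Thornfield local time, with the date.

Convert departure to UTC: 17:21 + 4:00 = 21:21 UTC on Sep 28.
Add 2 hours 42 minutes leg 1 → 00:03 UTC (Sep 29).
Add 3 hours 10 minutes layover in Kestrel Bay → 03:13 UTC.
Add 13 hours and 48 minutes leg 2 → 17:01 UTC.
Add 2 hours and 37 minutes layover in Chennai → 19:38 UTC.
Add 5 hours 3 minutes leg 3 → 00:41 UTC (Sep 30).
Add 4 hours and 37 minutes layover in Seattle → 05:18 UTC.
Add 15 hours and 15 minutes leg 4 → 20:33 UTC.
Thornfield is UTC−9:30, so local arrival = 20:33 − 9:30 = 11:03 on Sep 30.

11:03 on September 30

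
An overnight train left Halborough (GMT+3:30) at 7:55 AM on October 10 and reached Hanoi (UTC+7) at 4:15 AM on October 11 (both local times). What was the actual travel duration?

16 hours 50 minutes

Hanoi is 3:30 ahead of Halborough.
Clock-face elapsed time (ignoring zones) is 20 hours 20 minutes.
Actual elapsed = 20 hours 20 minutes − 3:30 = 16 hours 50 minutes.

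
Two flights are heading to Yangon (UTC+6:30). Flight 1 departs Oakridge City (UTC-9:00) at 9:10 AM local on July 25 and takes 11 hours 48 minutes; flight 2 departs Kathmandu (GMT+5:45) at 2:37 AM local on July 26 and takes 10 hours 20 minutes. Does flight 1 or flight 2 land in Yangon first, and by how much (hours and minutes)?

Flight 1 in UTC: 9:10 AM + 9:00 = 6:10 PM on Jul 25.
+11 hours 48 minutes → arrive 5:58 AM UTC on Jul 26.
Flight 2 in UTC: 2:37 AM − 5:45 = 8:52 PM on Jul 25.
+10 hours 20 minutes → arrive 7:12 AM UTC on Jul 26.
Flight 1 lands earlier by 1 hour 14 minutes.

the first, by 1 hour 14 minutes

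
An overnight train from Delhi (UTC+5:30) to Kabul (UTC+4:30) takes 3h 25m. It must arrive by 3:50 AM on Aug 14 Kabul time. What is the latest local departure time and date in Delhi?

Target arrival in UTC: 3:50 AM − 4:30 = 11:20 PM on Aug 13.
Subtract 3 hours and 25 minutes → departure 7:55 PM UTC on Aug 13.
Delhi is UTC+5:30: 7:55 PM + 5:30 = 1:25 AM on Aug 14.

1:25 AM on August 14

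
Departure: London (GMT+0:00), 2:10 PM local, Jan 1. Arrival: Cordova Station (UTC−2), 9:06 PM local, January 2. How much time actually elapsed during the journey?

32 hours 56 minutes

Departure is already UTC: 2:10 PM on Jan 1.
Arrival in UTC: 9:06 PM + 2:00 = 11:06 PM on Jan 2.
Elapsed = 11:06 PM − 2:10 PM (+1 day) = 32 hours 56 minutes.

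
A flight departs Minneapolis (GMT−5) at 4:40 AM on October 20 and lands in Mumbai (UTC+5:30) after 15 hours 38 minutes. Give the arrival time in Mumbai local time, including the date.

6:48 AM on October 21

Convert departure to UTC: 4:40 AM + 5:00 = 9:40 AM UTC on Oct 20.
Add 15 hours and 38 minutes travel time → 1:18 AM UTC (Oct 21).
Mumbai is UTC+5:30, so local arrival = 1:18 AM + 5:30 = 6:48 AM on Oct 21.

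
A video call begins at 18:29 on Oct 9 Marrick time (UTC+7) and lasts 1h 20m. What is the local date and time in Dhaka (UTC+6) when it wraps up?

18:49 on Oct 9

Dhaka is 1:00 behind Marrick.
After 1 hour 20 minutes it is 19:49 in Marrick.
Shift by the zone difference: 19:49 − 1:00 = 18:49 on Oct 9 in Dhaka.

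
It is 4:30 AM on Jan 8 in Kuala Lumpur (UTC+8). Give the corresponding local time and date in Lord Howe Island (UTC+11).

In UTC: 4:30 AM − 8:00 = 8:30 PM on Jan 7.
Lord Howe Island is UTC+11:00: 8:30 PM + 11:00 = 7:30 AM on Jan 8.

7:30 AM on January 8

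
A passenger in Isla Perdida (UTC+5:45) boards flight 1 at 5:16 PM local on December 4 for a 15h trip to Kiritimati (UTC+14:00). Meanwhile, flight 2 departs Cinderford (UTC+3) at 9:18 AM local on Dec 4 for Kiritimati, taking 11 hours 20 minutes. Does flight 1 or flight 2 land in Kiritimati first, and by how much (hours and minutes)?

Flight 1 in UTC: 5:16 PM − 5:45 = 11:31 AM on Dec 4.
+15 hours → arrive 2:31 AM UTC on Dec 5.
Flight 2 in UTC: 9:18 AM − 3:00 = 6:18 AM on Dec 4.
+11 hours and 20 minutes → arrive 5:38 PM UTC on Dec 4.
Flight 2 lands earlier by 8 hours 53 minutes.

the second, by 8 hours 53 minutes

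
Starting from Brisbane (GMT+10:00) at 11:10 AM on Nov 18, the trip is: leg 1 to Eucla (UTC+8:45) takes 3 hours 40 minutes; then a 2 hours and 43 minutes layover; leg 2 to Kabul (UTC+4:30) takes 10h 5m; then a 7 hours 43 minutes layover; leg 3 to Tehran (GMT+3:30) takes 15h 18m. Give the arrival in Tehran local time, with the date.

8:09 PM on November 19

Convert departure to UTC: 11:10 AM − 10:00 = 1:10 AM UTC on Nov 18.
Add 3 hours and 40 minutes leg 1 → 4:50 AM UTC.
Add 2 hours and 43 minutes layover in Eucla → 7:33 AM UTC.
Add 10 hours and 5 minutes leg 2 → 5:38 PM UTC.
Add 7 hours and 43 minutes layover in Kabul → 1:21 AM UTC (Nov 19).
Add 15 hours 18 minutes leg 3 → 4:39 PM UTC.
Tehran is UTC+3:30, so local arrival = 4:39 PM + 3:30 = 8:09 PM on Nov 19.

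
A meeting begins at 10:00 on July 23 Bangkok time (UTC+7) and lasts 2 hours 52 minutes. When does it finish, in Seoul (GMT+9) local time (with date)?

14:52 on July 23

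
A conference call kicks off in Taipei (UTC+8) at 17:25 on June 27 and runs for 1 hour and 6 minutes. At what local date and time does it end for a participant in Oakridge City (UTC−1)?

Convert start to UTC: 17:25 − 8:00 = 09:25 UTC on Jun 27.
Add 1 hour 6 minutes duration → 10:31 UTC.
Oakridge City is UTC−1:00, so local end time = 10:31 − 1:00 = 09:31 on Jun 27.

09:31 on Jun 27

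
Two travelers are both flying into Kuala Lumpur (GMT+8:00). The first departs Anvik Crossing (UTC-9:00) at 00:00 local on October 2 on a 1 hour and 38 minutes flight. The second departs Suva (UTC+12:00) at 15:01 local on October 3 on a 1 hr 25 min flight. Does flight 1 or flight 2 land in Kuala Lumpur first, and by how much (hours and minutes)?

Flight 1 in UTC: 00:00 + 9:00 = 09:00 on Oct 2.
+1 hour and 38 minutes → arrive 10:38 UTC on Oct 2.
Flight 2 in UTC: 15:01 − 12:00 = 03:01 on Oct 3.
+1 hour and 25 minutes → arrive 04:26 UTC on Oct 3.
Flight 1 lands earlier by 17 hours 48 minutes.

the first, by 17 hours 48 minutes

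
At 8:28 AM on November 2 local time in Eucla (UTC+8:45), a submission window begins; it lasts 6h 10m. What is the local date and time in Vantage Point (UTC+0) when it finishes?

Vantage Point is 8:45 behind Eucla.
After 6 hours and 10 minutes it is 2:38 PM in Eucla.
Shift by the zone difference: 2:38 PM − 8:45 = 5:53 AM on Nov 2 in Vantage Point.

5:53 AM on November 2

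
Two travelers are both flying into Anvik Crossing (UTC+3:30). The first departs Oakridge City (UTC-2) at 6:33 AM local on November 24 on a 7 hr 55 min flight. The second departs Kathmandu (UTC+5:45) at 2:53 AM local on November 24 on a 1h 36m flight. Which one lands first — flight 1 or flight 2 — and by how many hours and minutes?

the second, by 17 hours 44 minutes

Flight 1 in UTC: 6:33 AM + 2:00 = 8:33 AM on Nov 24.
+7 hours and 55 minutes → arrive 4:28 PM UTC on Nov 24.
Flight 2 in UTC: 2:53 AM − 5:45 = 9:08 PM on Nov 23.
+1 hour 36 minutes → arrive 10:44 PM UTC on Nov 23.
Flight 2 lands earlier by 17 hours 44 minutes.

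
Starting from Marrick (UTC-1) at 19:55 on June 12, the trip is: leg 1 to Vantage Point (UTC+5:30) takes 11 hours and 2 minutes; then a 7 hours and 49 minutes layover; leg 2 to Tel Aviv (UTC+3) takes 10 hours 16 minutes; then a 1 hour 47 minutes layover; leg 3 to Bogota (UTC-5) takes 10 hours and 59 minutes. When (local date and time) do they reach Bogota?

Convert departure to UTC: 19:55 + 1:00 = 20:55 UTC on Jun 12.
Add 11 hours 2 minutes leg 1 → 07:57 UTC (Jun 13).
Add 7 hours 49 minutes layover in Vantage Point → 15:46 UTC.
Add 10 hours and 16 minutes leg 2 → 02:02 UTC (Jun 14).
Add 1 hour 47 minutes layover in Tel Aviv → 03:49 UTC.
Add 10 hours 59 minutes leg 3 → 14:48 UTC.
Bogota is UTC−5:00, so local arrival = 14:48 − 5:00 = 09:48 on Jun 14.

09:48 on June 14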